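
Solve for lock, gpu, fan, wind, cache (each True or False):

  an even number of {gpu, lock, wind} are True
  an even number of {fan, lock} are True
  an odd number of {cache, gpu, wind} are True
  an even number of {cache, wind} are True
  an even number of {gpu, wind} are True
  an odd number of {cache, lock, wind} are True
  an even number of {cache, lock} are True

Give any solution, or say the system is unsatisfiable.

Unsatisfiable

Adding constraints 1, 4, 5, 6 mod 2: every variable appears an even number of times on the left, so the left side is 0.
But the right sides sum to 1 (mod 2). 0 ≠ 1 — the system is inconsistent.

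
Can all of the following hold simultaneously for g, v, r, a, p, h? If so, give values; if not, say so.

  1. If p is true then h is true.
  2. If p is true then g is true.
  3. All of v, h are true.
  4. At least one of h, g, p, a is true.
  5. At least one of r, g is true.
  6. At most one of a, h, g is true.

g = False, v = True, r = True, a = False, p = False, h = True

  (1) p=F ⇒ h: vacuous ✓
  (2) p=F ⇒ g: vacuous ✓
  (3) {v, h}: all 2 true ✓
  (4) {h, g, p, a}: 1 true — at least one ✓
  (5) {r, g}: 1 true — at least one ✓
  (6) {a, h, g}: 1 true — at most one ✓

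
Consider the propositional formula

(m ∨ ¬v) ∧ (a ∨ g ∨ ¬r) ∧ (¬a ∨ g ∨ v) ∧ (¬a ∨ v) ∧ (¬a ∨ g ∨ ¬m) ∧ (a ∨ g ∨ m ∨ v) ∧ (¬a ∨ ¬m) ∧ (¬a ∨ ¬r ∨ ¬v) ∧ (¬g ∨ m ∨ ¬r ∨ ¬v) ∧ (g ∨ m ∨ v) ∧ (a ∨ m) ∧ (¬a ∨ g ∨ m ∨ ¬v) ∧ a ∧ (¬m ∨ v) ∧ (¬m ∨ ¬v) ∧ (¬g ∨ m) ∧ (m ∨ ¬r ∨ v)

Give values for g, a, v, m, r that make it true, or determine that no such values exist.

UNSATISFIABLE

Case a = True:
  (¬a ∨ v) forces v = True.
  (m ∨ ¬v) forces m = True.
  Clause (¬a ∨ ¬m) is falsified — contradiction.
Case a = False:
  Clause (a) is falsified — contradiction.
Both cases fail, so the formula is unsatisfiable.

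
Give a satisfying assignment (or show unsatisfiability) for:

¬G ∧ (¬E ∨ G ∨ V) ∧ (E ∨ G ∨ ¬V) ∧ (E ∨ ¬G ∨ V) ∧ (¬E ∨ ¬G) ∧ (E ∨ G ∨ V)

G=F, V=T, E=T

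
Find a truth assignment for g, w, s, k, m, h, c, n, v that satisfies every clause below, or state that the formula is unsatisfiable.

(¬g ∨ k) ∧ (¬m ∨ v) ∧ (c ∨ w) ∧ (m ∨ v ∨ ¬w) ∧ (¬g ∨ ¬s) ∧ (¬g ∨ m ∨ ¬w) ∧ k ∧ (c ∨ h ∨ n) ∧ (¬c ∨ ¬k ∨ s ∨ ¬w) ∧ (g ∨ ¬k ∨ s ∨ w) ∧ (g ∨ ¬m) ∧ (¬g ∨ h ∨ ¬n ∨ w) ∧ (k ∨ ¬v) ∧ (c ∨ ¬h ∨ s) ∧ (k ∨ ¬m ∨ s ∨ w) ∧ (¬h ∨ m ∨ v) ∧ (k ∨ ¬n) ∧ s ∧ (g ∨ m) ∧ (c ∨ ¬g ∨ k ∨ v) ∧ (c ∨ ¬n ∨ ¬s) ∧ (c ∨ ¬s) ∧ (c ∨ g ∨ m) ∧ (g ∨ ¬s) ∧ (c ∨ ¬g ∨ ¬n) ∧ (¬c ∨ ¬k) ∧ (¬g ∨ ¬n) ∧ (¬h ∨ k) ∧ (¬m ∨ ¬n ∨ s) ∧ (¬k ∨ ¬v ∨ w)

Unsatisfiable

Case s = True:
  (¬g ∨ ¬s) forces g = False.
  Clause (g ∨ ¬s) is falsified — contradiction.
Case s = False:
  Clause (s) is falsified — contradiction.
Both cases fail, so the formula is unsatisfiable.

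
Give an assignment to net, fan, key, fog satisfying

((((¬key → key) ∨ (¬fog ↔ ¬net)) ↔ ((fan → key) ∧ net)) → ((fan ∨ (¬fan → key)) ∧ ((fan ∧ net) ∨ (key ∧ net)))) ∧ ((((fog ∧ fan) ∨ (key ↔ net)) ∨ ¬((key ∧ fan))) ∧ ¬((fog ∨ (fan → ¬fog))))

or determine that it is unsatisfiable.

No satisfying assignment exists.

The conjunct ¬((fog ∨ (fan → ¬fog))) is unsatisfiable on its own:
  fan=F, fog=F: evaluates to False.
  fan=F, fog=T: evaluates to False.
  fan=T, fog=F: evaluates to False.
  fan=T, fog=T: evaluates to False.
So the whole conjunction is unsatisfiable.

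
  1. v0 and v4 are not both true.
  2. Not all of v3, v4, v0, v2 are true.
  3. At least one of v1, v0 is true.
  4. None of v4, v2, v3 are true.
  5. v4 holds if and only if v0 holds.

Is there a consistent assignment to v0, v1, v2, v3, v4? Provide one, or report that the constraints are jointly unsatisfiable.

v0: False, v1: True, v2: False, v3: False, v4: False

  (1) v0=F, v4=F — not both ✓
  (2) {v3, v4, v0, v2}: 0/4 true — not all ✓
  (3) {v1, v0}: 1 true — at least one ✓
  (4) {v4, v2, v3}: 0 true — none ✓
  (5) v4=F, v0=F — same ✓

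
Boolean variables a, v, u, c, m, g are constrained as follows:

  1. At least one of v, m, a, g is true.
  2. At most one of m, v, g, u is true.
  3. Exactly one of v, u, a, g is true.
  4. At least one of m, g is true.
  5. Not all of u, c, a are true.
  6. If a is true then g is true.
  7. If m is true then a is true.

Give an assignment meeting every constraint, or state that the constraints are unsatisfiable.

a = False, v = False, u = False, c = False, m = False, g = True

  (1) {v, m, a, g}: 1 true — at least one ✓
  (2) {m, v, g, u}: 1 true — at most one ✓
  (3) {v, u, a, g}: 1 true — exactly one ✓
  (4) {m, g}: 1 true — at least one ✓
  (5) {u, c, a}: 0/3 true — not all ✓
  (6) a=F ⇒ g: vacuous ✓
  (7) m=F ⇒ a: vacuous ✓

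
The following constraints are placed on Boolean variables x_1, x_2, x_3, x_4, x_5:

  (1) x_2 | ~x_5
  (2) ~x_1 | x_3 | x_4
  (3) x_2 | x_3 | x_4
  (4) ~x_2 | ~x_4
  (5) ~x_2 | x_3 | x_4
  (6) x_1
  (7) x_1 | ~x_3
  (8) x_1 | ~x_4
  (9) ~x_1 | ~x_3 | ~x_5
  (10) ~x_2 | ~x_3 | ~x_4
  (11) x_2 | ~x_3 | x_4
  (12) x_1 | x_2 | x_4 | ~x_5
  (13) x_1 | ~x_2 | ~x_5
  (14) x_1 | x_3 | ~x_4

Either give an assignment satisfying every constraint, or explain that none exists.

Unit clause (x_1) forces x_1 = True.
Set x_2 = True.
  then (~x_2 | ~x_4) forces x_4 = False.
  then (~x_2 | x_3 | x_4) forces x_3 = True.
  then (~x_1 | ~x_3 | ~x_5) forces x_5 = False.
All clauses satisfied.

x_1 = True; x_2 = True; x_3 = True; x_4 = False; x_5 = False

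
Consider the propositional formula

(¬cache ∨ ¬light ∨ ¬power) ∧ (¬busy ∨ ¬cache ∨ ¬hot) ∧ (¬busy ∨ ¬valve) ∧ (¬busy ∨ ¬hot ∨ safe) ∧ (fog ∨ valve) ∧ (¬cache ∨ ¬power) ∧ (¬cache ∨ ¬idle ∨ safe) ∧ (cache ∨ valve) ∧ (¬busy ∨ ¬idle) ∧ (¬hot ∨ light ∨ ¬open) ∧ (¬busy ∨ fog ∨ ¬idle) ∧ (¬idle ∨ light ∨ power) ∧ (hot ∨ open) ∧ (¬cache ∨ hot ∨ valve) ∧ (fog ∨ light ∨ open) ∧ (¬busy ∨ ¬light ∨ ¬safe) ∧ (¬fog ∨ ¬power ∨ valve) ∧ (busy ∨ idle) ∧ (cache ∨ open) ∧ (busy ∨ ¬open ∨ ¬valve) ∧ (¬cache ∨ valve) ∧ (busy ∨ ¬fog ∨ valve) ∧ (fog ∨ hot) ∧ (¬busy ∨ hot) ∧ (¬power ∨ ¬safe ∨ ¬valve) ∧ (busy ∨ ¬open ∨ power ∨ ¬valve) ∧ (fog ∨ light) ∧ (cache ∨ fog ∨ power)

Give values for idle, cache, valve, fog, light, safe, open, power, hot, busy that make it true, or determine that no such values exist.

Try idle = False:
  (busy ∨ idle) forces busy = True.
  (¬busy ∨ ¬valve) forces valve = False.
  (fog ∨ valve) forces fog = True.
  (cache ∨ valve) forces cache = True.
  clause (¬cache ∨ valve) is falsified — backtrack.
So idle = True.
  then (¬busy ∨ ¬idle) forces busy = False.
Set cache = True.
  then (¬cache ∨ ¬power) forces power = False.
  then (¬cache ∨ ¬idle ∨ safe) forces safe = True.
  then (¬idle ∨ light ∨ power) forces light = True.
  then (¬cache ∨ valve) forces valve = True.
  then (busy ∨ ¬open ∨ power ∨ ¬valve) forces open = False.
  then (hot ∨ open) forces hot = True.
Set fog = True.
All clauses satisfied.

idle = True; cache = True; valve = True; fog = True; light = True; safe = True; open = False; power = False; hot = True; busy = False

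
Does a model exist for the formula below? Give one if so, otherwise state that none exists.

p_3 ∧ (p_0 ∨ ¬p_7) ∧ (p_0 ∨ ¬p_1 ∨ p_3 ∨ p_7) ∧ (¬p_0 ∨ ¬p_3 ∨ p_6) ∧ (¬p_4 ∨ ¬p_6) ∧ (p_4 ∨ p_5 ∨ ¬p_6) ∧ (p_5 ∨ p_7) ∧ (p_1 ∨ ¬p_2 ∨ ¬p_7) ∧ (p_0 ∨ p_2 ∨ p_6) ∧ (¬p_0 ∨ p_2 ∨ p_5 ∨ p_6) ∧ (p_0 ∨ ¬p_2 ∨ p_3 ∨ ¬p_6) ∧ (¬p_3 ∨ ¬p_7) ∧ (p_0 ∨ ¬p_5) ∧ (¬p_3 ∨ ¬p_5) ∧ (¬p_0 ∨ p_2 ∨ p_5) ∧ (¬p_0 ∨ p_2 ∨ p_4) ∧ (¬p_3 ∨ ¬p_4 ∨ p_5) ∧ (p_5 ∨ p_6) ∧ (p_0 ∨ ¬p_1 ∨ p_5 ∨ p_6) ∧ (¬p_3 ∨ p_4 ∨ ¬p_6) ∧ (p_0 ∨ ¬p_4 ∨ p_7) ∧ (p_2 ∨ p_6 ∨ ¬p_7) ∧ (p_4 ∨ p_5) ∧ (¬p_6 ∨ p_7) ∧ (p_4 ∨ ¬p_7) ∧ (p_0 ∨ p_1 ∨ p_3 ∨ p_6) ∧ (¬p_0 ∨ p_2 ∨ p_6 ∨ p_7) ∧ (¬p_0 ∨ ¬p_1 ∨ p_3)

Unsatisfiable

Case p_3 = True:
  (¬p_3 ∨ ¬p_7) forces p_7 = False.
  (p_5 ∨ p_7) forces p_5 = True.
  Clause (¬p_3 ∨ ¬p_5) is falsified — contradiction.
Case p_3 = False:
  Clause (p_3) is falsified — contradiction.
Both cases fail, so the formula is unsatisfiable.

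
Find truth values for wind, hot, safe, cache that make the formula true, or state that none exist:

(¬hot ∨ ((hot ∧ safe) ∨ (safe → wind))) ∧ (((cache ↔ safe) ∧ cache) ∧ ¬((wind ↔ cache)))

wind=F, hot=F, safe=T, cache=T

  ¬hot ∨ ((hot ∧ safe) ∨ (safe → wind)) = True
    ¬hot = True
    (hot ∧ safe) ∨ (safe → wind) = False
      hot ∧ safe = False
      safe → wind = False
  ((cache ↔ safe) ∧ cache) ∧ ¬((wind ↔ cache)) = True
    (cache ↔ safe) ∧ cache = True
      cache ↔ safe = True
    ¬((wind ↔ cache)) = True
      wind ↔ cache = False
Both conjuncts True, so the formula holds.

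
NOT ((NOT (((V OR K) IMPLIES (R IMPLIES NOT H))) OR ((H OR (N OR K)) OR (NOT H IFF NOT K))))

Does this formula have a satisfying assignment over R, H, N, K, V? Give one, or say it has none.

The formula is unsatisfiable.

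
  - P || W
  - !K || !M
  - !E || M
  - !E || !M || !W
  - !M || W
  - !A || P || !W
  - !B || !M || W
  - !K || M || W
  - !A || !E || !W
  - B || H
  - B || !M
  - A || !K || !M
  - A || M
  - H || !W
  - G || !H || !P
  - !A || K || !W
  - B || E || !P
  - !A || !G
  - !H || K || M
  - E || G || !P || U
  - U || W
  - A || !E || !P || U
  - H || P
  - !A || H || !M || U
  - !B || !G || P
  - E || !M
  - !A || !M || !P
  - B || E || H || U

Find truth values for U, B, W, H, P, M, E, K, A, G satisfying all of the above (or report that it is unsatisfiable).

Set U = True.
Set B = True.
Set W = False.
  then (P || W) forces P = True.
  then (!M || W) forces M = False.
  then (!K || M || W) forces K = False.
  then (A || M) forces A = True.
  then (!A || !G) forces G = False.
  then (!H || K || M) forces H = False.
  then (!E || M) forces E = False.
All clauses satisfied.

U = True, B = True, W = False, H = False, P = True, M = False, E = False, K = False, A = True, G = False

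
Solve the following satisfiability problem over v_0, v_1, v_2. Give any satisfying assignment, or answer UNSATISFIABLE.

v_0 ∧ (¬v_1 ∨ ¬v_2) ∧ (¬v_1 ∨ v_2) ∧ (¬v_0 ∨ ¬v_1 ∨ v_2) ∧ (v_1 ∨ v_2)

Unit clause (v_0) forces v_0 = True.
Try v_1 = True:
  (¬v_1 ∨ ¬v_2) forces v_2 = False.
  clause (¬v_1 ∨ v_2) is falsified — backtrack.
So v_1 = False.
  then (v_1 ∨ v_2) forces v_2 = True.
All clauses satisfied.

v_0 = True, v_1 = False, v_2 = True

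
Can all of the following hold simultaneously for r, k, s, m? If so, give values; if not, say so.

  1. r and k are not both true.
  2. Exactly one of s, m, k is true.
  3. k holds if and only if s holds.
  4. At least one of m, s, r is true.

r: False; k: False; s: False; m: True

  (1) r=F, k=F — not both ✓
  (2) {s, m, k}: 1 true — exactly one ✓
  (3) k=F, s=F — same ✓
  (4) {m, s, r}: 1 true — at least one ✓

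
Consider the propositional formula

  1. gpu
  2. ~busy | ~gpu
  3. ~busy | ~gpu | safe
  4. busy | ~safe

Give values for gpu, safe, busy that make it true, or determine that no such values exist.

Unit clause (gpu) forces gpu = True.
In (~busy | ~gpu) only ~busy is left, so busy = False.
In (busy | ~safe) only ~safe is left, so safe = False.
Check each clause:
  (gpu): gpu holds.
  (~busy | ~gpu): ~busy holds.
  (~busy | ~gpu | safe): ~busy holds.
  (busy | ~safe): ~safe holds.
All clauses satisfied.

gpu: True, safe: False, busy: False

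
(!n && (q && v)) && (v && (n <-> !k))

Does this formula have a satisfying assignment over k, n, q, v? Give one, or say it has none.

k = True; n = False; q = True; v = True

  !n && (q && v) = True
    !n = True
    q && v = True
  v && (n <-> !k) = True
    n <-> !k = True
      !k = False
Both conjuncts True, so the formula holds.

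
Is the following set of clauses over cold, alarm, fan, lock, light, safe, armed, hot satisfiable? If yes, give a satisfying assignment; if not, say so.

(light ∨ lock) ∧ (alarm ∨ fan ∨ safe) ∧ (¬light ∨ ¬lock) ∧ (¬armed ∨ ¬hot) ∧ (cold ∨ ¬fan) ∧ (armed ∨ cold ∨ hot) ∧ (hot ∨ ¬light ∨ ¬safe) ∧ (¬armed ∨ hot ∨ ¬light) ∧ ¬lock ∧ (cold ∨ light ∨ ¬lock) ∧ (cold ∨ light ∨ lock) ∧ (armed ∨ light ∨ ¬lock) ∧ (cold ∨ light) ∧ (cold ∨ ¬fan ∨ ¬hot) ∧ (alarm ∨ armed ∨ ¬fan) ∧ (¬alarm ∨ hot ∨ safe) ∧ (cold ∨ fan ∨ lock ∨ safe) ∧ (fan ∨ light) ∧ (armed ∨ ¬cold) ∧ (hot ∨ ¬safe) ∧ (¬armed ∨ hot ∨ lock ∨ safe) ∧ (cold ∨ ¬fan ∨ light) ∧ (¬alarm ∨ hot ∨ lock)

cold = False, alarm = True, fan = False, lock = False, light = True, safe = True, armed = False, hot = True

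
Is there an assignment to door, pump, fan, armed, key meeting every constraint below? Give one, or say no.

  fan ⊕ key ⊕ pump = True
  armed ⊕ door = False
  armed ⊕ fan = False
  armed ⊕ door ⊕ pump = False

door = True, pump = False, fan = True, armed = True, key = False

fan ⊕ key ⊕ pump = T ⊕ F ⊕ F = True ✓
armed ⊕ door = T ⊕ T = False ✓
armed ⊕ fan = T ⊕ T = False ✓
armed ⊕ door ⊕ pump = T ⊕ T ⊕ F = False ✓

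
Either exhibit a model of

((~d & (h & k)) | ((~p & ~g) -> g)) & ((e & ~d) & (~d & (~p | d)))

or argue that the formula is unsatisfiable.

g: False, h: True, p: False, e: True, k: True, d: False

  (~d & (h & k)) | ((~p & ~g) -> g) = True
    ~d & (h & k) = True
      ~d = True
      h & k = True
    (~p & ~g) -> g = False
      ~p & ~g = True
        ~p = True
        ~g = True
  (e & ~d) & (~d & (~p | d)) = True
    e & ~d = True
      ~d = True
    ~d & (~p | d) = True
      ~d = True
      ~p | d = True
        ~p = True
Both conjuncts True, so the formula holds.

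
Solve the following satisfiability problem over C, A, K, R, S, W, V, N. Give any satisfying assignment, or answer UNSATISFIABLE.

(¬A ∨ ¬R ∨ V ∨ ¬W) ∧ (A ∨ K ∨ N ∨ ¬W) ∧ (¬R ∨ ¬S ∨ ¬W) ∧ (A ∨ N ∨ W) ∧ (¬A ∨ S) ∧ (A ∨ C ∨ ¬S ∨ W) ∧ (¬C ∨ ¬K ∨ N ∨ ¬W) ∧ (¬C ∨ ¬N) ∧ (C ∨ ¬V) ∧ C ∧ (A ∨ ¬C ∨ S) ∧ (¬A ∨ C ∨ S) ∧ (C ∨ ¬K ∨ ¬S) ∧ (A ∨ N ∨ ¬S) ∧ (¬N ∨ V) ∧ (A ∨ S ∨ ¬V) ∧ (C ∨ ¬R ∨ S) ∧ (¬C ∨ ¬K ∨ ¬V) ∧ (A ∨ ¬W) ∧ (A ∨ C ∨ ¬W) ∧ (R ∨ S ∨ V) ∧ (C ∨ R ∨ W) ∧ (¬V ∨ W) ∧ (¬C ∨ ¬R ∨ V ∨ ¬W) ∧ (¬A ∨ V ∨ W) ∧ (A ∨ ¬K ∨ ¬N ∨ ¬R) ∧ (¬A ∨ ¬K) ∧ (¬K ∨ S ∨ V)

Unit clause (C) forces C = True.
In (¬C ∨ ¬N) only ¬N is left, so N = False.
Set A = True.
  then (¬A ∨ S) forces S = True.
  then (¬A ∨ ¬K) forces K = False.
Try R = True:
  (¬R ∨ ¬S ∨ ¬W) forces W = False.
  (¬V ∨ W) forces V = False.
  clause (¬A ∨ V ∨ W) is falsified — backtrack.
So R = False.
Try W = False:
  (¬V ∨ W) forces V = False.
  clause (¬A ∨ V ∨ W) is falsified — backtrack.
So W = True.
Set V = True.
All clauses satisfied.

C = True; A = True; K = False; R = False; S = True; W = True; V = True; N = False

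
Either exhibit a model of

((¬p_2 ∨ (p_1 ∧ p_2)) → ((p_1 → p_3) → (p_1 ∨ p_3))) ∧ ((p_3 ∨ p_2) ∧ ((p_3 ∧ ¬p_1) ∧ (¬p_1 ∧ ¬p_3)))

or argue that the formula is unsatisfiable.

Case p_3 = True: the conjunct ¬p_3 is False.
Case p_3 = False: the conjunct p_3 is False.
Both cases fail — unsatisfiable.

No satisfying assignment exists.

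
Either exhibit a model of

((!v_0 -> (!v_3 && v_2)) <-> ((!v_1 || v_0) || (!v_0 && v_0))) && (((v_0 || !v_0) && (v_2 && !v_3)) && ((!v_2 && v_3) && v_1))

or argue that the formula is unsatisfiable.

No satisfying assignment exists.

Case v_2 = True: the conjunct !v_2 is False.
Case v_2 = False: the conjunct v_2 is False.
Both cases fail — unsatisfiable.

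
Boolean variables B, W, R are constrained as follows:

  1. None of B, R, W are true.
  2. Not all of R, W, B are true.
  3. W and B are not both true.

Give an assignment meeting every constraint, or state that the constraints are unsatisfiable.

B = False, W = False, R = False

  (1) {B, R, W}: 0 true — none ✓
  (2) {R, W, B}: 0/3 true — not all ✓
  (3) W=F, B=F — not both ✓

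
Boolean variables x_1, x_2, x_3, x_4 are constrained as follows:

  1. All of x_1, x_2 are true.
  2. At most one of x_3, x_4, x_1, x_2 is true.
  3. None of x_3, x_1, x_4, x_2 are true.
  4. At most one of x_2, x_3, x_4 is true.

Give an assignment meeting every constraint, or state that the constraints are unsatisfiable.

Unsatisfiable

Case x_1 = True:
  Constraint (3) is violated (x_1=T) — contradiction.
Case x_1 = False:
  Constraint (1) is violated (x_1=F) — contradiction.
Both cases fail — unsatisfiable.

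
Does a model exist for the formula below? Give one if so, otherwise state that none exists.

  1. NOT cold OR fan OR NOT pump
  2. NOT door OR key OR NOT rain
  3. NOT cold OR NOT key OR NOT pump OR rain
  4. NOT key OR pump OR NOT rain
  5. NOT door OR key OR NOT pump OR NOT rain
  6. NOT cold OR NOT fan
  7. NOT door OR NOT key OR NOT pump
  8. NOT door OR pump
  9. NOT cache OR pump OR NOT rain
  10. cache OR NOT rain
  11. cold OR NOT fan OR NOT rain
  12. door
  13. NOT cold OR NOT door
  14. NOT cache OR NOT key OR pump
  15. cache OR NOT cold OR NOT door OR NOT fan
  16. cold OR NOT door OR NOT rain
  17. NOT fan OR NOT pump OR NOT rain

Unit clause (door) forces door = True.
In (NOT cold OR NOT door) only NOT cold is left, so cold = False.
In (cold OR NOT door OR NOT rain) only NOT rain is left, so rain = False.
In (NOT door OR pump) only pump is left, so pump = True.
In (NOT door OR NOT key OR NOT pump) only NOT key is left, so key = False.
Set cache = False.
Set fan = False.
All clauses satisfied.

key=F, cold=F, pump=T, cache=F, door=T, rain=F, fan=F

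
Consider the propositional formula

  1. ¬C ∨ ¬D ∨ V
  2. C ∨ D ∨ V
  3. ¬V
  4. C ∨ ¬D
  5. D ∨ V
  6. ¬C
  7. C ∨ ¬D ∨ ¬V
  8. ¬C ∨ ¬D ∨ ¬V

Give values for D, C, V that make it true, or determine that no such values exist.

The formula is unsatisfiable.

Case C = True:
  Clause (¬C) is falsified — contradiction.
Case C = False:
  (¬V) forces V = False.
  (C ∨ D ∨ V) forces D = True.
  Clause (C ∨ ¬D) is falsified — contradiction.
Both cases fail, so the formula is unsatisfiable.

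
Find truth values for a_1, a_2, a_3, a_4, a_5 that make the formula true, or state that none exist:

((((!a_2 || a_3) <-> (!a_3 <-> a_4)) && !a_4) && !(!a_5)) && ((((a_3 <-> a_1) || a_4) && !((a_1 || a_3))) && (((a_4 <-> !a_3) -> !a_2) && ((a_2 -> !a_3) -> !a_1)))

a_1 = False; a_2 = True; a_3 = False; a_4 = False; a_5 = True

  (((!a_2 || a_3) <-> (!a_3 <-> a_4)) && !a_4) && !(!a_5) = True
    ((!a_2 || a_3) <-> (!a_3 <-> a_4)) && !a_4 = True
      (!a_2 || a_3) <-> (!a_3 <-> a_4) = True
        !a_2 || a_3 = False
          !a_2 = False
        !a_3 <-> a_4 = False
          !a_3 = True
      !a_4 = True
    !(!a_5) = True
      !a_5 = False
  (((a_3 <-> a_1) || a_4) && !((a_1 || a_3))) && (((a_4 <-> !a_3) -> !a_2) && ((a_2 -> !a_3) -> !a_1)) = True
    ((a_3 <-> a_1) || a_4) && !((a_1 || a_3)) = True
      (a_3 <-> a_1) || a_4 = True
        a_3 <-> a_1 = True
      !((a_1 || a_3)) = True
        a_1 || a_3 = False
    ((a_4 <-> !a_3) -> !a_2) && ((a_2 -> !a_3) -> !a_1) = True
      (a_4 <-> !a_3) -> !a_2 = True
        a_4 <-> !a_3 = False
          !a_3 = True
        !a_2 = False
      (a_2 -> !a_3) -> !a_1 = True
        a_2 -> !a_3 = True
          !a_3 = True
        !a_1 = True
Both conjuncts True, so the formula holds.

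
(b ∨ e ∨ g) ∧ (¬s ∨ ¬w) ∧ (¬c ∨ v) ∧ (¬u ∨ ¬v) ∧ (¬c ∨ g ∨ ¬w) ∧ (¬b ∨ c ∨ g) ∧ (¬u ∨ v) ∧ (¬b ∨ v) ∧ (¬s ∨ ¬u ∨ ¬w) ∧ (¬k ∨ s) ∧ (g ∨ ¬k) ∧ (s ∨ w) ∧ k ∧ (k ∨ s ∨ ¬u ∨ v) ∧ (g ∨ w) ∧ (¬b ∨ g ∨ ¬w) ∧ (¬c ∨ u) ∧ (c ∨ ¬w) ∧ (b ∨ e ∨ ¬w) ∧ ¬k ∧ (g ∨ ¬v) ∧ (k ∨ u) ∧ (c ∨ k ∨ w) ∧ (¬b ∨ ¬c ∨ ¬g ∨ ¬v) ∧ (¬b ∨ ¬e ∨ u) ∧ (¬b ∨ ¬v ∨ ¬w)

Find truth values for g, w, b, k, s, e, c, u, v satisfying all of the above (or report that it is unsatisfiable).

Unsatisfiable

Case k = True:
  Clause (¬k) is falsified — contradiction.
Case k = False:
  Clause (k) is falsified — contradiction.
Both cases fail, so the formula is unsatisfiable.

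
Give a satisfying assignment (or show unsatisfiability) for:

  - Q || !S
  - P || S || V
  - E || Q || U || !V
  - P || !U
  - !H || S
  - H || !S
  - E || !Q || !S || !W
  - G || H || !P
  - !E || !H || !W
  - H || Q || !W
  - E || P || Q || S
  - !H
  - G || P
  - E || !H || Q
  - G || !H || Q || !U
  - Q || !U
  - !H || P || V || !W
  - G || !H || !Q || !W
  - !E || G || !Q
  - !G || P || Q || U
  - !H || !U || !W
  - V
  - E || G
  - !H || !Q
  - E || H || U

Unit clause (!H) forces H = False.
Unit clause (V) forces V = True.
In (H || !S) only !S is left, so S = False.
Set Q = True.
Set U = True.
  then (P || !U) forces P = True.
  then (G || H || !P) forces G = True.
Set W = True.
Set E = True.
All clauses satisfied.

H = False; Q = True; S = False; U = True; G = True; P = True; V = True; W = True; E = True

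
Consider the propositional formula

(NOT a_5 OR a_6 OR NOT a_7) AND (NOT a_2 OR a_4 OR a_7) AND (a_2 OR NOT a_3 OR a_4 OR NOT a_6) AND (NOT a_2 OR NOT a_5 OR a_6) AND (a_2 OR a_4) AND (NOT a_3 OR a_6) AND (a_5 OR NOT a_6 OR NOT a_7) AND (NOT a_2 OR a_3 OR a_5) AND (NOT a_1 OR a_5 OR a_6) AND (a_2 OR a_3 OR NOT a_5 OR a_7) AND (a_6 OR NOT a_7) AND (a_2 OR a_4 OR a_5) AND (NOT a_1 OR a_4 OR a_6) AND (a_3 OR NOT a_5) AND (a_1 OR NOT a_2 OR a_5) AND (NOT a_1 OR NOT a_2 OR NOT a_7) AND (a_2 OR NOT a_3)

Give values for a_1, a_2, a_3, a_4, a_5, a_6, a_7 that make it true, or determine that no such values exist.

a_1=F; a_2=F; a_3=F; a_4=T; a_5=F; a_6=T; a_7=F

Set a_1 = False.
Set a_2 = False.
  then (a_2 OR a_4) forces a_4 = True.
  then (a_2 OR NOT a_3) forces a_3 = False.
  then (a_3 OR NOT a_5) forces a_5 = False.
Set a_6 = True.
  then (a_5 OR NOT a_6 OR NOT a_7) forces a_7 = False.
All clauses satisfied.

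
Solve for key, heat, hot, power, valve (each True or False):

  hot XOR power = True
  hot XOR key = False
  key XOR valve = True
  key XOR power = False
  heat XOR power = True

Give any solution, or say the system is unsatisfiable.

The formula is unsatisfiable.

Adding constraints 1, 2, 4 mod 2: every variable appears an even number of times on the left, so the left side is 0.
But the right sides sum to 1 (mod 2). 0 ≠ 1 — the system is inconsistent.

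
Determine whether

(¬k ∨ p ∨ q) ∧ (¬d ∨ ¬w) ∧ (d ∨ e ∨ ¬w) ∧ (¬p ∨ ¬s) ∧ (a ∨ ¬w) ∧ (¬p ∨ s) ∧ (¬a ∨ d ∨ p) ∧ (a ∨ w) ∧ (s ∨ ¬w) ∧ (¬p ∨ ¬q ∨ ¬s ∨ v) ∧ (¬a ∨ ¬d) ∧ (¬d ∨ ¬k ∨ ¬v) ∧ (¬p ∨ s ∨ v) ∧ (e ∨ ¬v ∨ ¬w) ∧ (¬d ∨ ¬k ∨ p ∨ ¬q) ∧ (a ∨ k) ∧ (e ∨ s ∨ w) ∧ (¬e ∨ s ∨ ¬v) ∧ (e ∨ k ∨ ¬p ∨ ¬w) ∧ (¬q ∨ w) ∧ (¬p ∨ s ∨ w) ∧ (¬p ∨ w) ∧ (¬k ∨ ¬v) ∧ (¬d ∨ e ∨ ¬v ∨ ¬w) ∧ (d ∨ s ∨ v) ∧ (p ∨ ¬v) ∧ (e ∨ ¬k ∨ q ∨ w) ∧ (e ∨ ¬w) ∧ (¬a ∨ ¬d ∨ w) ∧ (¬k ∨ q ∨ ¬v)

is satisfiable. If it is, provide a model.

Case a = True:
  (¬a ∨ ¬d) forces d = False.
  (¬a ∨ d ∨ p) forces p = True.
  (¬p ∨ ¬s) forces s = False.
  Clause (¬p ∨ s) is falsified — contradiction.
Case a = False:
  (a ∨ ¬w) forces w = False.
  Clause (a ∨ w) is falsified — contradiction.
Both cases fail, so the formula is unsatisfiable.

Unsatisfiable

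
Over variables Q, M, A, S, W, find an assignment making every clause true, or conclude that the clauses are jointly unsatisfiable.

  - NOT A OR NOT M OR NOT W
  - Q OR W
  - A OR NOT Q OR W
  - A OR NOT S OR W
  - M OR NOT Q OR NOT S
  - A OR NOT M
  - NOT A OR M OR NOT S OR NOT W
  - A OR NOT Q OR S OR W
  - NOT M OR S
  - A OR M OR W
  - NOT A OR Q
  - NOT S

Unit clause (NOT S) forces S = False.
In (NOT M OR S) only NOT M is left, so M = False.
Set Q = False.
  then (Q OR W) forces W = True.
  then (NOT A OR Q) forces A = False.
All clauses satisfied.

Q=F; M=F; A=F; S=F; W=T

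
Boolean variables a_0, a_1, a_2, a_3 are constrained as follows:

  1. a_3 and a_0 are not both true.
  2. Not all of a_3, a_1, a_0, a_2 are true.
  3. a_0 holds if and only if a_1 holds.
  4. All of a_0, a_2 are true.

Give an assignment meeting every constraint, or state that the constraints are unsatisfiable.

a_0 = True; a_1 = True; a_2 = True; a_3 = False

  (1) a_3=F, a_0=T — not both ✓
  (2) {a_3, a_1, a_0, a_2}: 3/4 true — not all ✓
  (3) a_0=T, a_1=T — same ✓
  (4) {a_0, a_2}: all 2 true ✓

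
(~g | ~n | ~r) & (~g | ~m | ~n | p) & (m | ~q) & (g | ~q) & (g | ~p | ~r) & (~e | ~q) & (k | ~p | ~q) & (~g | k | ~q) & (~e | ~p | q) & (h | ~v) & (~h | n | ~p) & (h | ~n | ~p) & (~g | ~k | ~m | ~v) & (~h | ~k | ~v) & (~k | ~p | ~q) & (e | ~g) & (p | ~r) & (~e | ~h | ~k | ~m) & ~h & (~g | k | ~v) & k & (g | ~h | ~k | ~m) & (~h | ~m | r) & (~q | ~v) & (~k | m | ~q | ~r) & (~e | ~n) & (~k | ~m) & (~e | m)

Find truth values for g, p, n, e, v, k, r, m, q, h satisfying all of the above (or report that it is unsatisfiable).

g = False, p = True, n = False, e = False, v = False, k = True, r = False, m = False, q = False, h = False

Unit clause (~h) forces h = False.
Unit clause (k) forces k = True.
In (~k | ~m) only ~m is left, so m = False.
In (~e | m) only ~e is left, so e = False.
In (m | ~q) only ~q is left, so q = False.
In (h | ~v) only ~v is left, so v = False.
In (e | ~g) only ~g is left, so g = False.
Set p = True.
  then (g | ~p | ~r) forces r = False.
  then (h | ~n | ~p) forces n = False.
All clauses satisfied.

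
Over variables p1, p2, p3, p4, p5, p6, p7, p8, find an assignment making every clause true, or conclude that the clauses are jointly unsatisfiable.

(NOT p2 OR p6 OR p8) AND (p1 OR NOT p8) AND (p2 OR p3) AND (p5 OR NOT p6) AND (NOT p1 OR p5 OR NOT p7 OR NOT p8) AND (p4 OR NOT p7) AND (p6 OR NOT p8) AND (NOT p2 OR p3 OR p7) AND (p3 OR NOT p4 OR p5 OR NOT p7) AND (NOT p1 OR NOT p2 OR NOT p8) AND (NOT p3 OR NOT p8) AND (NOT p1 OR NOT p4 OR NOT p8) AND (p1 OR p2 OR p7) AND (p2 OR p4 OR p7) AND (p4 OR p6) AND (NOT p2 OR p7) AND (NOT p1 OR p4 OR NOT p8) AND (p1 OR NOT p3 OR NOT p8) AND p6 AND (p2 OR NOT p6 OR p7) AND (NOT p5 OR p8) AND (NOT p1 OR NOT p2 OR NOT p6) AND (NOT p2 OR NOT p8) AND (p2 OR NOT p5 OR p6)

UNSATISFIABLE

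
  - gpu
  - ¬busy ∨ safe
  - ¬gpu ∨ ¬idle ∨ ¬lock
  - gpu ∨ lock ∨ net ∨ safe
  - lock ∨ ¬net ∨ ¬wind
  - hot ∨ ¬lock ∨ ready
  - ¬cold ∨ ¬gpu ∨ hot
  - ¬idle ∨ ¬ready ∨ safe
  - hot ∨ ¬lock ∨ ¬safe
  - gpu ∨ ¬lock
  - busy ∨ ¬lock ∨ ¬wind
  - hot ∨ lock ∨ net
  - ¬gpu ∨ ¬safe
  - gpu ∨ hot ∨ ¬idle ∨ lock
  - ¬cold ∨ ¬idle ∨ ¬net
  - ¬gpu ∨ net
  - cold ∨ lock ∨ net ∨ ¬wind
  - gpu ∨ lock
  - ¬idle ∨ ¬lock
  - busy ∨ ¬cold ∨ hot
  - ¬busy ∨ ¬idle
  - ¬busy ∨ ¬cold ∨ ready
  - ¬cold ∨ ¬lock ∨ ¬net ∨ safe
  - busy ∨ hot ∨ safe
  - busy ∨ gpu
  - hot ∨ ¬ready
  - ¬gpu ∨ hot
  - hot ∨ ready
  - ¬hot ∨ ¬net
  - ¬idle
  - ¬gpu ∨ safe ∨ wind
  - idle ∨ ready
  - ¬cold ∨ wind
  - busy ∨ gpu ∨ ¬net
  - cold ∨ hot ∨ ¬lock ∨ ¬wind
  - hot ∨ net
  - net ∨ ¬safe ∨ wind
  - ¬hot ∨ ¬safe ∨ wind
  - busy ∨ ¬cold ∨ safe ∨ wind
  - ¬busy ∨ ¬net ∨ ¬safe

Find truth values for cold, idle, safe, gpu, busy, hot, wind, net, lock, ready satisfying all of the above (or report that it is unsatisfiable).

UNSATISFIABLE

Case gpu = True:
  (¬gpu ∨ ¬safe) forces safe = False.
  (¬busy ∨ safe) forces busy = False.
  (¬gpu ∨ net) forces net = True.
  (busy ∨ hot ∨ safe) forces hot = True.
  Clause (¬hot ∨ ¬net) is falsified — contradiction.
Case gpu = False:
  Clause (gpu) is falsified — contradiction.
Both cases fail, so the formula is unsatisfiable.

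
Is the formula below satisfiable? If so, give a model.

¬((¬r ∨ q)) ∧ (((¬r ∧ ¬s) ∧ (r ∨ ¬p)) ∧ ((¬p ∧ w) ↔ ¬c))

No satisfying assignment exists.

Case r = True: the conjunct ¬r is False.
Case r = False: the conjunct ¬((¬r ∨ q)) becomes ¬((True ∨ q)) = False.
Both cases fail — unsatisfiable.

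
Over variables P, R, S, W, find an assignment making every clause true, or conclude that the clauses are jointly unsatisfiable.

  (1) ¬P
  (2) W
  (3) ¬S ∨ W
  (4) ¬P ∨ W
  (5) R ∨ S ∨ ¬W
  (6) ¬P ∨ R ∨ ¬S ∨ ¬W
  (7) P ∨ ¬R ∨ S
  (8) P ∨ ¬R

P=F; R=F; S=T; W=T

Unit clause (¬P) forces P = False.
Unit clause (W) forces W = True.
In (P ∨ ¬R) only ¬R is left, so R = False.
In (R ∨ S ∨ ¬W) only S is left, so S = True.
Check each clause:
  (¬P): ¬P holds.
  (W): W holds.
  (¬S ∨ W): W holds.
  (¬P ∨ W): ¬P holds.
  (R ∨ S ∨ ¬W): S holds.
  (¬P ∨ R ∨ ¬S ∨ ¬W): ¬P holds.
  (P ∨ ¬R ∨ S): ¬R holds.
  (P ∨ ¬R): ¬R holds.
All clauses satisfied.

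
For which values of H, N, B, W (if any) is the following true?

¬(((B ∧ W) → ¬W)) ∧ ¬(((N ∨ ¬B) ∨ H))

H = False; N = False; B = True; W = True

  ¬(((B ∧ W) → ¬W)) = True
    (B ∧ W) → ¬W = False
      B ∧ W = True
      ¬W = False
  ¬(((N ∨ ¬B) ∨ H)) = True
    (N ∨ ¬B) ∨ H = False
      N ∨ ¬B = False
        ¬B = False
Both conjuncts True, so the formula holds.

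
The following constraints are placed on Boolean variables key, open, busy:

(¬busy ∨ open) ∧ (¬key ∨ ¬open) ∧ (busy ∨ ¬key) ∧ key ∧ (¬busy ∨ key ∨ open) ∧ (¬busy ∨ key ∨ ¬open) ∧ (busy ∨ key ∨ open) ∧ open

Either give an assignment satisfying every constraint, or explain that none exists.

Case key = True:
  (¬key ∨ ¬open) forces open = False.
  Clause (open) is falsified — contradiction.
Case key = False:
  Clause (key) is falsified — contradiction.
Both cases fail, so the formula is unsatisfiable.

Unsatisfiable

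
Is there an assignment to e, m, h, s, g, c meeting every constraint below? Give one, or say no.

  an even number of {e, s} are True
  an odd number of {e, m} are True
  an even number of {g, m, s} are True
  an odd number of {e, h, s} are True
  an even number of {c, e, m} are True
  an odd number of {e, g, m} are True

Adding constraints 1, 3, 6 mod 2: every variable appears an even number of times on the left, so the left side is 0.
But the right sides sum to 1 (mod 2). 0 ≠ 1 — the system is inconsistent.

UNSATISFIABLE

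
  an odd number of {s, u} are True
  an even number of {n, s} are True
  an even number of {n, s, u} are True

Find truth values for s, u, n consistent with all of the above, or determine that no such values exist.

s=T, u=F, n=T

{s, u}: 1 true → odd ✓
{n, s}: 2 true → even ✓
{n, s, u}: 2 true → even ✓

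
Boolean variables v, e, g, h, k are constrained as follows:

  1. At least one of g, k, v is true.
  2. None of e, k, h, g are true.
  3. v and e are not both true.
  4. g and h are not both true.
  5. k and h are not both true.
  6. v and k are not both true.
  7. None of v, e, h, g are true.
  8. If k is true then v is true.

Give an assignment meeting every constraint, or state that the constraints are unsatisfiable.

UNSATISFIABLE

Case v = True:
  Constraint (7) is violated (v=T) — contradiction.
Case v = False:
  (2) forces e = False.
  (2) forces k = False.
  (1) with k=F, v=F forces g = True.
  Constraint (2) is violated (g=T) — contradiction.
Both cases fail — unsatisfiable.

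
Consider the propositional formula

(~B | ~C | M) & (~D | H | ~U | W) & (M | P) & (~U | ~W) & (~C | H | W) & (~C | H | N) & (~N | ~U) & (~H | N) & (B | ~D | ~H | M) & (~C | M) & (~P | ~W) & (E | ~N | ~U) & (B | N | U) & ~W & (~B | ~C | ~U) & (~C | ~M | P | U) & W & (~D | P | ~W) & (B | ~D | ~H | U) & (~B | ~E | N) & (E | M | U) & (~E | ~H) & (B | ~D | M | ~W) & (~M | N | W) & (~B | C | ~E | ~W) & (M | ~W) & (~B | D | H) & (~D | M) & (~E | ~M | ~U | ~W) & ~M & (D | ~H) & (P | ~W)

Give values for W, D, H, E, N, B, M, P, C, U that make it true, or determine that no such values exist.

Case W = True:
  Clause (~W) is falsified — contradiction.
Case W = False:
  Clause (W) is falsified — contradiction.
Both cases fail, so the formula is unsatisfiable.

No satisfying assignment exists.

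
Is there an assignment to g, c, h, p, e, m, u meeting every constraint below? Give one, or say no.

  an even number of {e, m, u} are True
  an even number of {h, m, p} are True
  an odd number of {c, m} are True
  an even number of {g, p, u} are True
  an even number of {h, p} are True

g=T; c=T; h=T; p=T; e=F; m=F; u=F

{e, m, u}: 0 true → even ✓
{h, m, p}: 2 true → even ✓
{c, m}: 1 true → odd ✓
{g, p, u}: 2 true → even ✓
{h, p}: 2 true → even ✓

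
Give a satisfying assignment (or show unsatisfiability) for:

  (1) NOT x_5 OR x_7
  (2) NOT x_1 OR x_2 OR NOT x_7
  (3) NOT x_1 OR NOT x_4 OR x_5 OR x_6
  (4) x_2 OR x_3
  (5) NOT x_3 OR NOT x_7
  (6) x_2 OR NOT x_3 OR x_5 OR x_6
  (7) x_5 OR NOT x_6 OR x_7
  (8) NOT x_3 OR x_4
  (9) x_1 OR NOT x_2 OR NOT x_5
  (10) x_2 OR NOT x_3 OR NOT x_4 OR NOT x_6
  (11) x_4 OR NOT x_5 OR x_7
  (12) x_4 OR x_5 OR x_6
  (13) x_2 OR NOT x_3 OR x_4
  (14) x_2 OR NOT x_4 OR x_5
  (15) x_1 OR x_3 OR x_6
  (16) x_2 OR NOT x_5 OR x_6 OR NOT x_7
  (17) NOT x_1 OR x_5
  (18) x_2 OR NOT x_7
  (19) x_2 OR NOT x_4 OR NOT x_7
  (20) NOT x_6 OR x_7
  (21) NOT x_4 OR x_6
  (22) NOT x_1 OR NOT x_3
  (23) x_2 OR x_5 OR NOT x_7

x_1: False, x_2: True, x_3: False, x_4: False, x_5: False, x_6: True, x_7: True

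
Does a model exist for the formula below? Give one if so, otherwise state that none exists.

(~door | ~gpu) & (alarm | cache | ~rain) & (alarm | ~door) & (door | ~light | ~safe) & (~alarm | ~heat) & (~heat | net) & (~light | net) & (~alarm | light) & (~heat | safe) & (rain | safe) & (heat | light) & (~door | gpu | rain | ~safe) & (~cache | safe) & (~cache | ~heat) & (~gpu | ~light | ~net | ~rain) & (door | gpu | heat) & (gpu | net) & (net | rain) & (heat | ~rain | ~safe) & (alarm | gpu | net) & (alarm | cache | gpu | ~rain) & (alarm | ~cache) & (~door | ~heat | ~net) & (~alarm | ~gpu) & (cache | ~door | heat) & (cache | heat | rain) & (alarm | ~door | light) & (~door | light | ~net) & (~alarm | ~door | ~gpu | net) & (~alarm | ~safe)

Set rain = False.
  then (rain | safe) forces safe = True.
  then (net | rain) forces net = True.
  then (~alarm | ~safe) forces alarm = False.
  then (alarm | ~door) forces door = False.
  then (door | ~light | ~safe) forces light = False.
  then (heat | light) forces heat = True.
  then (~cache | ~heat) forces cache = False.
Set gpu = True.
All clauses satisfied.

rain = False; alarm = False; heat = True; safe = True; gpu = True; cache = False; net = True; light = False; door = False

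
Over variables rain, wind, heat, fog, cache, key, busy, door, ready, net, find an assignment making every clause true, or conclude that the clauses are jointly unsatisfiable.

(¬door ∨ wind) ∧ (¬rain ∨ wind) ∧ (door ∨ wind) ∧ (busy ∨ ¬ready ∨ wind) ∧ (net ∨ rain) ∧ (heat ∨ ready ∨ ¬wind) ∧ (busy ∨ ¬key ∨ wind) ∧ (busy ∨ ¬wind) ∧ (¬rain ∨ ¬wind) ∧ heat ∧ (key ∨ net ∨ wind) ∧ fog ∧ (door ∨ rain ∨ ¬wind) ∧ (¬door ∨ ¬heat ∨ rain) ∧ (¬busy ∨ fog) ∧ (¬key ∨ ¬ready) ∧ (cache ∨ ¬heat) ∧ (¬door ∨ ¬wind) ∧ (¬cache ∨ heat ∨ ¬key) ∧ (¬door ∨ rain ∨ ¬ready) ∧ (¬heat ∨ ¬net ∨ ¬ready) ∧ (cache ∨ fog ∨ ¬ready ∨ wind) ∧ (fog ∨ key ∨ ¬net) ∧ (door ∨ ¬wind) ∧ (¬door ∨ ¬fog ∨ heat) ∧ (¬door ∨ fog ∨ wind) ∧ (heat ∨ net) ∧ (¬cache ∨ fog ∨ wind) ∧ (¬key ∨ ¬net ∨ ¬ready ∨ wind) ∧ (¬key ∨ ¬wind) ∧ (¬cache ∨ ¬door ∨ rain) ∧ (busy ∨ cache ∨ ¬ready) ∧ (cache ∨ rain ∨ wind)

Case door = True:
  (¬door ∨ wind) forces wind = True.
  Clause (¬door ∨ ¬wind) is falsified — contradiction.
Case door = False:
  (door ∨ wind) forces wind = True.
  Clause (door ∨ ¬wind) is falsified — contradiction.
Both cases fail, so the formula is unsatisfiable.

No satisfying assignment exists.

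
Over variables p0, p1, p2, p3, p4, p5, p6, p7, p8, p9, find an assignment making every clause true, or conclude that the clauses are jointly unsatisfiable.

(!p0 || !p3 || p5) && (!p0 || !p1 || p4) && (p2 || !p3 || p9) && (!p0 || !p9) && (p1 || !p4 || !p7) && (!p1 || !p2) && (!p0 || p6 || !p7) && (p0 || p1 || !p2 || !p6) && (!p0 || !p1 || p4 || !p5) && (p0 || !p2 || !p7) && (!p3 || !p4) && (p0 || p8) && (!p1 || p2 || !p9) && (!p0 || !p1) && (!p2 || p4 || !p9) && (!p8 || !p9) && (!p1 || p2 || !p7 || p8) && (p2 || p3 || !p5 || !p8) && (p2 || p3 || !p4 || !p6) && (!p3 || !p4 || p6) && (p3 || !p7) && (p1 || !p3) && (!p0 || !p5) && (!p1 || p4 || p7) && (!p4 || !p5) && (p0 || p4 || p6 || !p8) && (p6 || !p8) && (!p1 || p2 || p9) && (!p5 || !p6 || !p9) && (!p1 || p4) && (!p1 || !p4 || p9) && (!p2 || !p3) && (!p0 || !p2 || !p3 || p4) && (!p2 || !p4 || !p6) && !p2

p0=T, p1=F, p2=F, p3=F, p4=F, p5=F, p6=T, p7=F, p8=T, p9=F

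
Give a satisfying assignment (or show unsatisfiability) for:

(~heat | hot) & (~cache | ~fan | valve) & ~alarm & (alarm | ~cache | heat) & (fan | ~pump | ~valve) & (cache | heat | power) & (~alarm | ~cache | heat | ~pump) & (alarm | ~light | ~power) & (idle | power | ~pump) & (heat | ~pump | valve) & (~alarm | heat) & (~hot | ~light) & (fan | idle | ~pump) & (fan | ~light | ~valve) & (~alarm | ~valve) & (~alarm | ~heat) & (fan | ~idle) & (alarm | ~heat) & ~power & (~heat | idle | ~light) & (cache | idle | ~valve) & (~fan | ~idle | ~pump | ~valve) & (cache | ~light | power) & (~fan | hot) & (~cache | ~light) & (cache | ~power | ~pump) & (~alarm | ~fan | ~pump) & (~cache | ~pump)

Case power = True:
  Clause (~power) is falsified — contradiction.
Case power = False:
  (~alarm) forces alarm = False.
  (alarm | ~heat) forces heat = False.
  (alarm | ~cache | heat) forces cache = False.
  Clause (cache | heat | power) is falsified — contradiction.
Both cases fail, so the formula is unsatisfiable.

The formula is unsatisfiable.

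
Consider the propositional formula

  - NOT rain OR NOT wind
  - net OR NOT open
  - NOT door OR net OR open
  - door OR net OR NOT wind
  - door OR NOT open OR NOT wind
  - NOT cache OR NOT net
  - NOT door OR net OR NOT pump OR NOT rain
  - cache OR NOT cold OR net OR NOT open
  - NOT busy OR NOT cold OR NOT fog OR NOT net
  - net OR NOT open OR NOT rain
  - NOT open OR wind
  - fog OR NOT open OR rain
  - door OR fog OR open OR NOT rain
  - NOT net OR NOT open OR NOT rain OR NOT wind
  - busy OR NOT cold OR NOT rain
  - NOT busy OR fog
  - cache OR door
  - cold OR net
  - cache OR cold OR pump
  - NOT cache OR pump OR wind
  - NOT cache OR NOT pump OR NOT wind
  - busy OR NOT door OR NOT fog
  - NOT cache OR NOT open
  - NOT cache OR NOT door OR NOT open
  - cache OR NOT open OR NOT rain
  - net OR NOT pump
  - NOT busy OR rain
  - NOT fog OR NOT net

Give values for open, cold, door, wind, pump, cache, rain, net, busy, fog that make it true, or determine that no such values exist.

Set open = False.
Set cold = True.
Set door = True.
  then (NOT door OR net OR open) forces net = True.
  then (NOT cache OR NOT net) forces cache = False.
  then (NOT fog OR NOT net) forces fog = False.
  then (NOT busy OR fog) forces busy = False.
  then (busy OR NOT cold OR NOT rain) forces rain = False.
Set wind = True.
Set pump = True.
All clauses satisfied.

open = False, cold = True, door = True, wind = True, pump = True, cache = False, rain = False, net = True, busy = False, fog = False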